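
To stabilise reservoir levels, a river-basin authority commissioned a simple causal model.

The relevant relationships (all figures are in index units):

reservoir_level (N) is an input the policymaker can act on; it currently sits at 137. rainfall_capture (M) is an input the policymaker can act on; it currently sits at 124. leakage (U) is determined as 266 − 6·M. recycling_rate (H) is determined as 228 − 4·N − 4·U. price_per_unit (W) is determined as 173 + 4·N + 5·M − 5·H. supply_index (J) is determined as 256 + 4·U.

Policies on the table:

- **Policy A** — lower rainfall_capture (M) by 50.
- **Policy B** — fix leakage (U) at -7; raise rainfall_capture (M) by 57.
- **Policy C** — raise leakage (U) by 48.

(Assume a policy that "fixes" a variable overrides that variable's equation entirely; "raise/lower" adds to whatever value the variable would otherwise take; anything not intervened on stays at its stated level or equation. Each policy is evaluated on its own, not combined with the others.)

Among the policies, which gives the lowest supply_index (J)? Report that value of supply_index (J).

-1464

Policy A (M − 50):
  M = 124 − 50 = 74
  U = 266 − 6·74 = -178
  J = 256 + 4·(-178) = -456
Policy B (U := -7, M + 57):
  M = 124 + 57 = 181
  U = -7
  J = 256 + 4·(-7) = 228
Policy C (U + 48):
  M = 124
  U = 266 − 6·124 (+48 from intervention) = -430
  J = 256 + 4·(-430) = -1464
Comparing — Policy A: J=-456, Policy B: J=228, Policy C: J=-1464. Lowest is -1464 (Policy C).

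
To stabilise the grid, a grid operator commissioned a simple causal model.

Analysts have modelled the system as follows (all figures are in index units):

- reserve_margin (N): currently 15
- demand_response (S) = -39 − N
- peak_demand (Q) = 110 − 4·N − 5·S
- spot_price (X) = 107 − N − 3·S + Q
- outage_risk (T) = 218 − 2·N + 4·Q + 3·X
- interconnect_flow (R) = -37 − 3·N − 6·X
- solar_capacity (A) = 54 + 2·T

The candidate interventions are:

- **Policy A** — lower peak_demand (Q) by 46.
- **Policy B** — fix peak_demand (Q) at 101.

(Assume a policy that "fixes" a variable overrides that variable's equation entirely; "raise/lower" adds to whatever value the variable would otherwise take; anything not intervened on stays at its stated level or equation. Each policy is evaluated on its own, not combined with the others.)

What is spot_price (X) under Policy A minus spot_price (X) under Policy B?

173

Policy A (Q − 46):
  N = 15
  S = -39 − 15 = -54
  Q = 110 − 4·15 − 5·(-54) (−46 from intervention) = 274
  X = 107 − 15 − 3·(-54) + 274 = 528
Policy B (Q := 101):
  N = 15
  S = -39 − 15 = -54
  Q = 101
  X = 107 − 15 − 3·(-54) + 101 = 355
X: 528 − 355 = 173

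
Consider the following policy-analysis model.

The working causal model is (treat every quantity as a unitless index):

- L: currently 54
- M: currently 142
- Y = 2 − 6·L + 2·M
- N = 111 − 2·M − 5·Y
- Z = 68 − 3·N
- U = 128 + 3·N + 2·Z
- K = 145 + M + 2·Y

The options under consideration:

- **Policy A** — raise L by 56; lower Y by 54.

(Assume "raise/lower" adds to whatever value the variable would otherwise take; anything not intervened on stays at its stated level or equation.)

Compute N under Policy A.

1967

Policy A (L + 56, Y − 54):
  L = 54 + 56 = 110
  M = 142
  Y = 2 − 6·110 + 2·142 (−54 from intervention) = -428
  N = 111 − 2·142 − 5·(-428) = 1967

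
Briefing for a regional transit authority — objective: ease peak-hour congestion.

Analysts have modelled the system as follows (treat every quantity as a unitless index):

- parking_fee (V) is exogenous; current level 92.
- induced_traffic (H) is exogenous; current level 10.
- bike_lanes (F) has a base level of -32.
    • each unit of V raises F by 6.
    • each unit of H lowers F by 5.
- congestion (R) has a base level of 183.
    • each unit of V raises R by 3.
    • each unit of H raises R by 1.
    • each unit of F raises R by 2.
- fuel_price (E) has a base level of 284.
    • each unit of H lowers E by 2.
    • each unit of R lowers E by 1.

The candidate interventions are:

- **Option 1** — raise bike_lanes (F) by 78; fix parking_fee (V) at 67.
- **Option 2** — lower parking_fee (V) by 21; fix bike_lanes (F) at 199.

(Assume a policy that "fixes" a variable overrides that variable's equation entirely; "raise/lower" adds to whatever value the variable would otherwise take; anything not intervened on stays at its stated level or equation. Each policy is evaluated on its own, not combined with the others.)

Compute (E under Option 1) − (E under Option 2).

Option 1 (F + 78, V := 67):
  V = 67
  H = 10
  F = -32 + 6·67 − 5·10 (+78 from intervention) = 398
  R = 183 + 3·67 + 10 + 2·398 = 1190
  E = 284 − 2·10 − 1190 = -926
Option 2 (V − 21, F := 199):
  V = 92 − 21 = 71
  H = 10
  F = 199
  R = 183 + 3·71 + 10 + 2·199 = 804
  E = 284 − 2·10 − 804 = -540
E: -926 − (-540) = -386

-386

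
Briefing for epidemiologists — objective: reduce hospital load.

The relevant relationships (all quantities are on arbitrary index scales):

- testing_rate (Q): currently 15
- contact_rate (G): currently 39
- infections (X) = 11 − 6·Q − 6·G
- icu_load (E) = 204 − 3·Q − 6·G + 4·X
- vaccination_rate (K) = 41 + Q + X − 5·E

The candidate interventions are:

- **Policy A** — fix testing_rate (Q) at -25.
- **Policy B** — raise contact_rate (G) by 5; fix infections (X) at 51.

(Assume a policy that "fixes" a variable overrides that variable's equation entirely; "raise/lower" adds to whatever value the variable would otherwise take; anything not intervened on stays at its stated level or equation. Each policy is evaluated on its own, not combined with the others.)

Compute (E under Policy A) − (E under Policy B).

Policy A (Q := -25):
  Q = -25
  G = 39
  X = 11 − 6·(-25) − 6·39 = -73
  E = 204 − 3·(-25) − 6·39 + 4·(-73) = -247
Policy B (G + 5, X := 51):
  Q = 15
  G = 39 + 5 = 44
  X = 51
  E = 204 − 3·15 − 6·44 + 4·51 = 99
E: -247 − 99 = -346

-346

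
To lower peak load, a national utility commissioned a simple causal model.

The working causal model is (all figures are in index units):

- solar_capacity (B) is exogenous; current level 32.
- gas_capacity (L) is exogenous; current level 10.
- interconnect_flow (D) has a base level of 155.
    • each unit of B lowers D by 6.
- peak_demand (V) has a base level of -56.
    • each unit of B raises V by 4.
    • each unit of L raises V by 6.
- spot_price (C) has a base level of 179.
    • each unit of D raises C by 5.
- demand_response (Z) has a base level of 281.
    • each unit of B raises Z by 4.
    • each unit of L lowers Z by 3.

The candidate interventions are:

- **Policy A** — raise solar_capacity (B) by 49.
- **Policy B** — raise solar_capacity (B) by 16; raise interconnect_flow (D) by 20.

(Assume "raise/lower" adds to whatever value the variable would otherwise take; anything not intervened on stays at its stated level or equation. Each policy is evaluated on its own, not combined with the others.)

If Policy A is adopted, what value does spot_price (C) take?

-1476

Policy A (B + 49):
  B = 32 + 49 = 81
  D = 155 − 6·81 = -331
  C = 179 + 5·(-331) = -1476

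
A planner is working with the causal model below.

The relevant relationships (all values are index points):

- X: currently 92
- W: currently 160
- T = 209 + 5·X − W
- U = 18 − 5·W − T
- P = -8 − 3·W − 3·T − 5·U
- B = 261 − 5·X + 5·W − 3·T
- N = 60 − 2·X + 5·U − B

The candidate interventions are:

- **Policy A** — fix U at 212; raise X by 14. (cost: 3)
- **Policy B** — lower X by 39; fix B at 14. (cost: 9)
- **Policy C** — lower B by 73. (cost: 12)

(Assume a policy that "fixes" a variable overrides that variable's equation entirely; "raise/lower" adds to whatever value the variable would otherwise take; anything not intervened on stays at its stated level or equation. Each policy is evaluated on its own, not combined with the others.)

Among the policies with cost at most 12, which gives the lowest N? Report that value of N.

Policy A (U := 212, X + 14):
  X = 92 + 14 = 106
  W = 160
  T = 209 + 5·106 − 160 = 579
  U = 212
  B = 261 − 5·106 + 5·160 − 3·579 = -1206
  N = 60 − 2·106 + 5·212 − (-1206) = 2114
Policy B (X − 39, B := 14):
  X = 92 − 39 = 53
  W = 160
  T = 209 + 5·53 − 160 = 314
  U = 18 − 5·160 − 314 = -1096
  B = 14
  N = 60 − 2·53 + 5·(-1096) − 14 = -5540
Policy C (B − 73):
  X = 92
  W = 160
  T = 209 + 5·92 − 160 = 509
  U = 18 − 5·160 − 509 = -1291
  B = 261 − 5·92 + 5·160 − 3·509 (−73 from intervention) = -999
  N = 60 − 2·92 + 5·(-1291) − (-999) = -5580
Comparing — Policy A: N=2114, Policy B: N=-5540, Policy C: N=-5580. Lowest is -5580 (Policy C).

-5580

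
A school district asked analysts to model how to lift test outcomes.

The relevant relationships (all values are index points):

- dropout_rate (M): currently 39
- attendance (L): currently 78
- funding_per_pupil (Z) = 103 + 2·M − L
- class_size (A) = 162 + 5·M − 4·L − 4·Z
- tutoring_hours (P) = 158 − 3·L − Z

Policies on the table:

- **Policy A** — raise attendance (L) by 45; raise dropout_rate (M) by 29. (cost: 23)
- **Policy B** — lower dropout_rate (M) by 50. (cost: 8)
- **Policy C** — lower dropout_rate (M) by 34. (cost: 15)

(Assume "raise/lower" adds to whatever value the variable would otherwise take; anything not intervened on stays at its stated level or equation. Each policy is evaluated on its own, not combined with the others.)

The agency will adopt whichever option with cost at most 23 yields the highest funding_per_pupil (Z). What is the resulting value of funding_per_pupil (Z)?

Policy A (L + 45, M + 29):
  M = 39 + 29 = 68
  L = 78 + 45 = 123
  Z = 103 + 2·68 − 123 = 116
Policy B (M − 50):
  M = 39 − 50 = -11
  L = 78
  Z = 103 + 2·(-11) − 78 = 3
Policy C (M − 34):
  M = 39 − 34 = 5
  L = 78
  Z = 103 + 2·5 − 78 = 35
Comparing — Policy A: Z=116, Policy B: Z=3, Policy C: Z=35. Highest is 116 (Policy A).

116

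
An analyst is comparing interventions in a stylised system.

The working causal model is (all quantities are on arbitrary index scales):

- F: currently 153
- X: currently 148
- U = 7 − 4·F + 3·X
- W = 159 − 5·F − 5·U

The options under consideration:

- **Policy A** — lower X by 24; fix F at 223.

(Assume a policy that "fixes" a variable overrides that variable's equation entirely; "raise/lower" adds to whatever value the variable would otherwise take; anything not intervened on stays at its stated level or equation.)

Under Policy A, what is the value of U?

-513

Policy A (X − 24, F := 223):
  F = 223
  X = 148 − 24 = 124
  U = 7 − 4·223 + 3·124 = -513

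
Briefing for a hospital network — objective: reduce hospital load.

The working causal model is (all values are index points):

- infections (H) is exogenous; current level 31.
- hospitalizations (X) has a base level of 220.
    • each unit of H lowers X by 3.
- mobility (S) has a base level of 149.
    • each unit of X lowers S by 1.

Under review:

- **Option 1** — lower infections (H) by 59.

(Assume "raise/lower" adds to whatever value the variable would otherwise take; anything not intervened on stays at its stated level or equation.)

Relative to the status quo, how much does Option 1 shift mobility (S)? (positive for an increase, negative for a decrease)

-177

Baseline:
  H = 31
  X = 220 − 3·31 = 127
  S = 149 − 127 = 22
Option 1 (H − 59):
  H = 31 − 59 = -28
  X = 220 − 3·(-28) = 304
  S = 149 − 304 = -155
Change in S: -155 − 22 = -177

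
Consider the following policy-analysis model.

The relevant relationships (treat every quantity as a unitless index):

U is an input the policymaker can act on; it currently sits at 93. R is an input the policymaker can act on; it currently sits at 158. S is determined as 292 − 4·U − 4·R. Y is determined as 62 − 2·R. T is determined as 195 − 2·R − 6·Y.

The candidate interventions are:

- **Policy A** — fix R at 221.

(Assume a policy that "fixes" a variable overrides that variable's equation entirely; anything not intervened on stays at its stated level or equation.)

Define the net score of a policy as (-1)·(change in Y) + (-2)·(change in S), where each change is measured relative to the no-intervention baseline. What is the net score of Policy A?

630

Baseline:
  U = 93
  R = 158
  S = 292 − 4·93 − 4·158 = -712
  Y = 62 − 2·158 = -254
Policy A (R := 221):
  U = 93
  R = 221
  S = 292 − 4·93 − 4·221 = -964
  Y = 62 − 2·221 = -380
ΔY = -380 − (-254) = -126; ΔS = -964 − (-712) = -252
Score = (-1)·(-126) + (-2)·(-252) = 630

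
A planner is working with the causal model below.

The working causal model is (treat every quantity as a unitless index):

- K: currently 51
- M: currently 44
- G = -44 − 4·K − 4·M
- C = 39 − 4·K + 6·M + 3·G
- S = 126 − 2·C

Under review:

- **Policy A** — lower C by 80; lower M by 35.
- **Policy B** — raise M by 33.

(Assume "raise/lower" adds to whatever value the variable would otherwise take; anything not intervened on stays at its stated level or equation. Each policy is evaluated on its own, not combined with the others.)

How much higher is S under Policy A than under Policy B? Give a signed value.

Policy A (C − 80, M − 35):
  K = 51
  M = 44 − 35 = 9
  G = -44 − 4·51 − 4·9 = -284
  C = 39 − 4·51 + 6·9 + 3·(-284) (−80 from intervention) = -1043
  S = 126 − 2·(-1043) = 2212
Policy B (M + 33):
  K = 51
  M = 44 + 33 = 77
  G = -44 − 4·51 − 4·77 = -556
  C = 39 − 4·51 + 6·77 + 3·(-556) = -1371
  S = 126 − 2·(-1371) = 2868
S: 2212 − 2868 = -656

-656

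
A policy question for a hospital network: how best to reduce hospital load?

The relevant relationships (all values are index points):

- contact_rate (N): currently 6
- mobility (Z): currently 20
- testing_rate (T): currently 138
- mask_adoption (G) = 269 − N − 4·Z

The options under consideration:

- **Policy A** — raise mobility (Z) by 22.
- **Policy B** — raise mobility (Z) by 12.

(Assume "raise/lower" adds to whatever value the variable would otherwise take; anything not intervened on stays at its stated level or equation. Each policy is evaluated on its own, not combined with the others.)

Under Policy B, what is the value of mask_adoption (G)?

135

Policy B (Z + 12):
  N = 6
  Z = 20 + 12 = 32
  G = 269 − 6 − 4·32 = 135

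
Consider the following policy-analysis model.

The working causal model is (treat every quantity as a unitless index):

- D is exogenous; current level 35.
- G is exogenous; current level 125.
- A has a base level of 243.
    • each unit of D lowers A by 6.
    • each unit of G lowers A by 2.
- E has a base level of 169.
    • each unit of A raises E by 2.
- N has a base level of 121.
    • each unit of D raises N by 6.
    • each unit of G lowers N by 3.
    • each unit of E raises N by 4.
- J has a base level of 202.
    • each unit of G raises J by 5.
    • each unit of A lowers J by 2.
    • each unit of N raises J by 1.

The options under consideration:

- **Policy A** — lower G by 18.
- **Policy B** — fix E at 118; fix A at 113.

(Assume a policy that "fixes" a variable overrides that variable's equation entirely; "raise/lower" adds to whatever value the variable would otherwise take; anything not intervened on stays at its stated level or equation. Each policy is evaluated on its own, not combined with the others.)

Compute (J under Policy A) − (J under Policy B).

-692

Policy A (G − 18):
  D = 35
  G = 125 − 18 = 107
  A = 243 − 6·35 − 2·107 = -181
  E = 169 + 2·(-181) = -193
  N = 121 + 6·35 − 3·107 + 4·(-193) = -762
  J = 202 + 5·107 − 2·(-181) + (-762) = 337
Policy B (E := 118, A := 113):
  D = 35
  G = 125
  A = 113
  E = 118
  N = 121 + 6·35 − 3·125 + 4·118 = 428
  J = 202 + 5·125 − 2·113 + 428 = 1029
J: 337 − 1029 = -692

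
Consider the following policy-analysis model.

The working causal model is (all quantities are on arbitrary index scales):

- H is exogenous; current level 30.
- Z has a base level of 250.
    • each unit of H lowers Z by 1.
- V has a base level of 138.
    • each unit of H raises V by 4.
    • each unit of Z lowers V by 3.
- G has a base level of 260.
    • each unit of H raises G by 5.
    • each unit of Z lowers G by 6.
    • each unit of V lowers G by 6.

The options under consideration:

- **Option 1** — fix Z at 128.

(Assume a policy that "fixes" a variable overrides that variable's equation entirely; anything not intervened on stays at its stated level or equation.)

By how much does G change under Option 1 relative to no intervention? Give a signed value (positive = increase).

-1104

Baseline:
  H = 30
  Z = 250 − 30 = 220
  V = 138 + 4·30 − 3·220 = -402
  G = 260 + 5·30 − 6·220 − 6·(-402) = 1502
Option 1 (Z := 128):
  H = 30
  Z = 128
  V = 138 + 4·30 − 3·128 = -126
  G = 260 + 5·30 − 6·128 − 6·(-126) = 398
Change in G: 398 − 1502 = -1104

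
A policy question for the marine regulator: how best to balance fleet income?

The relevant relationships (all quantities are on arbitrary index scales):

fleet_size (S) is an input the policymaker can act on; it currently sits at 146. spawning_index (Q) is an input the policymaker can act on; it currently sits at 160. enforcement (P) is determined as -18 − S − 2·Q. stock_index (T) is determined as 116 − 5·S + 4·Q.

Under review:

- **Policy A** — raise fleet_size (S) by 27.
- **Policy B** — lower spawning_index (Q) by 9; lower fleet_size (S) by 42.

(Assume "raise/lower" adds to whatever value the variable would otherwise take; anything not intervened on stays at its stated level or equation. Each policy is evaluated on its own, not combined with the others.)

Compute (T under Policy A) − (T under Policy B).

Policy A (S + 27):
  S = 146 + 27 = 173
  Q = 160
  T = 116 − 5·173 + 4·160 = -109
Policy B (Q − 9, S − 42):
  S = 146 − 42 = 104
  Q = 160 − 9 = 151
  T = 116 − 5·104 + 4·151 = 200
T: -109 − 200 = -309

-309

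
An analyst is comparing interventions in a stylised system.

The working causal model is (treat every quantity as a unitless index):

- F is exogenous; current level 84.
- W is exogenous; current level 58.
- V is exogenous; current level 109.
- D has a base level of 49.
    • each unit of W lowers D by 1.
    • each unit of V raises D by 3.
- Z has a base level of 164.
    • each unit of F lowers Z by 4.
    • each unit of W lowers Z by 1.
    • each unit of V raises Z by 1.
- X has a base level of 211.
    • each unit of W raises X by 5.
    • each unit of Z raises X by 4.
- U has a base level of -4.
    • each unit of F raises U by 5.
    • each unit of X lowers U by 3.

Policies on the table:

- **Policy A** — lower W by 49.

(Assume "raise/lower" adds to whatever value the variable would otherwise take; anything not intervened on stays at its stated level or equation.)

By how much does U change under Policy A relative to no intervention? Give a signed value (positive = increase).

Baseline:
  F = 84
  W = 58
  V = 109
  Z = 164 − 4·84 − 58 + 109 = -121
  X = 211 + 5·58 + 4·(-121) = 17
  U = -4 + 5·84 − 3·17 = 365
Policy A (W − 49):
  F = 84
  W = 58 − 49 = 9
  V = 109
  Z = 164 − 4·84 − 9 + 109 = -72
  X = 211 + 5·9 + 4·(-72) = -32
  U = -4 + 5·84 − 3·(-32) = 512
Change in U: 512 − 365 = 147

147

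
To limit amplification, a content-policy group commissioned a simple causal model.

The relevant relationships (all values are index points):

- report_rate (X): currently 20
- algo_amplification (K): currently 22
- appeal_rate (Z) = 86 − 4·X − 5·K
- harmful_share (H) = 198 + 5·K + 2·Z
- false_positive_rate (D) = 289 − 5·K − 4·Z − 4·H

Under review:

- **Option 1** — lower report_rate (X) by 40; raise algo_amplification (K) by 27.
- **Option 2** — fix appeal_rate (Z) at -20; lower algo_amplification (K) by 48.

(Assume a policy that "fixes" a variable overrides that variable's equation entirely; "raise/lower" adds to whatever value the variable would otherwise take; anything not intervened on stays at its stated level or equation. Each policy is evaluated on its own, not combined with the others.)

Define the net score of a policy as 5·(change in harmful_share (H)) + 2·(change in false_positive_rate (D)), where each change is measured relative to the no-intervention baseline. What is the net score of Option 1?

Baseline:
  X = 20
  K = 22
  Z = 86 − 4·20 − 5·22 = -104
  H = 198 + 5·22 + 2·(-104) = 100
  D = 289 − 5·22 − 4·(-104) − 4·100 = 195
Option 1 (X − 40, K + 27):
  X = 20 − 40 = -20
  K = 22 + 27 = 49
  Z = 86 − 4·(-20) − 5·49 = -79
  H = 198 + 5·49 + 2·(-79) = 285
  D = 289 − 5·49 − 4·(-79) − 4·285 = -780
ΔH = 285 − 100 = 185; ΔD = -780 − 195 = -975
Score = 5·185 + 2·(-975) = -1025

-1025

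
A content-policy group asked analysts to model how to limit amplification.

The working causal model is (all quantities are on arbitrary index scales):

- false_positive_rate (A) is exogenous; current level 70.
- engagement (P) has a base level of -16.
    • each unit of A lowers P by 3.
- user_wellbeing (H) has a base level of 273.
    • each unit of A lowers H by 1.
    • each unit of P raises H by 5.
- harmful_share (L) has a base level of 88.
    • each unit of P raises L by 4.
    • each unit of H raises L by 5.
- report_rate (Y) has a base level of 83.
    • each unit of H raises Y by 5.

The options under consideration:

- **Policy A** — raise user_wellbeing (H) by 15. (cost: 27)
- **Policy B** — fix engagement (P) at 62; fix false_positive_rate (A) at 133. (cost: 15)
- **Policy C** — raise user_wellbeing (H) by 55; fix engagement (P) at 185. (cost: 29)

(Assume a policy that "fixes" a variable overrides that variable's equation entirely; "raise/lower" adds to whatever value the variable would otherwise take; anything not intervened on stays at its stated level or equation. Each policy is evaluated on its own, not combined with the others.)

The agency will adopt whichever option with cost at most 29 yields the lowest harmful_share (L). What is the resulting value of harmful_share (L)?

Policy A (H + 15):
  A = 70
  P = -16 − 3·70 = -226
  H = 273 − 70 + 5·(-226) (+15 from intervention) = -912
  L = 88 + 4·(-226) + 5·(-912) = -5376
Policy B (P := 62, A := 133):
  A = 133
  P = 62
  H = 273 − 133 + 5·62 = 450
  L = 88 + 4·62 + 5·450 = 2586
Policy C (H + 55, P := 185):
  A = 70
  P = 185
  H = 273 − 70 + 5·185 (+55 from intervention) = 1183
  L = 88 + 4·185 + 5·1183 = 6743
Comparing — Policy A: L=-5376, Policy B: L=2586, Policy C: L=6743. Lowest is -5376 (Policy A).

-5376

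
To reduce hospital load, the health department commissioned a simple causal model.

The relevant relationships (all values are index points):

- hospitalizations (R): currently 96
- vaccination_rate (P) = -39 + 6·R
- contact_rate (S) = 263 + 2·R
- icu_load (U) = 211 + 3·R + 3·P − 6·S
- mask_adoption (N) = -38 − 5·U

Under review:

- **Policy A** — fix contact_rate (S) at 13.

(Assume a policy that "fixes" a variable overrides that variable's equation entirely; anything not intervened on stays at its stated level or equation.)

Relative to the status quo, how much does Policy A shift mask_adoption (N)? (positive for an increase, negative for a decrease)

-13260

Baseline:
  R = 96
  P = -39 + 6·96 = 537
  S = 263 + 2·96 = 455
  U = 211 + 3·96 + 3·537 − 6·455 = -620
  N = -38 − 5·(-620) = 3062
Policy A (S := 13):
  R = 96
  P = -39 + 6·96 = 537
  S = 13
  U = 211 + 3·96 + 3·537 − 6·13 = 2032
  N = -38 − 5·2032 = -10198
Change in N: -10198 − 3062 = -13260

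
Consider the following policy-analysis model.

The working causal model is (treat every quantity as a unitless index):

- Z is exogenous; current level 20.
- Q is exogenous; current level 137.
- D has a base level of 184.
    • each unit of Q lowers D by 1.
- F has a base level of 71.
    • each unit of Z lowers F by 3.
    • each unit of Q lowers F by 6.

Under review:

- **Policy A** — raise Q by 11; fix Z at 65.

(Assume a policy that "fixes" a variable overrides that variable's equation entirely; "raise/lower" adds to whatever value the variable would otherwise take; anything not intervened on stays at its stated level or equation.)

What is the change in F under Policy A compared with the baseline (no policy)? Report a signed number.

-201

Baseline:
  Z = 20
  Q = 137
  F = 71 − 3·20 − 6·137 = -811
Policy A (Q + 11, Z := 65):
  Z = 65
  Q = 137 + 11 = 148
  F = 71 − 3·65 − 6·148 = -1012
Change in F: -1012 − (-811) = -201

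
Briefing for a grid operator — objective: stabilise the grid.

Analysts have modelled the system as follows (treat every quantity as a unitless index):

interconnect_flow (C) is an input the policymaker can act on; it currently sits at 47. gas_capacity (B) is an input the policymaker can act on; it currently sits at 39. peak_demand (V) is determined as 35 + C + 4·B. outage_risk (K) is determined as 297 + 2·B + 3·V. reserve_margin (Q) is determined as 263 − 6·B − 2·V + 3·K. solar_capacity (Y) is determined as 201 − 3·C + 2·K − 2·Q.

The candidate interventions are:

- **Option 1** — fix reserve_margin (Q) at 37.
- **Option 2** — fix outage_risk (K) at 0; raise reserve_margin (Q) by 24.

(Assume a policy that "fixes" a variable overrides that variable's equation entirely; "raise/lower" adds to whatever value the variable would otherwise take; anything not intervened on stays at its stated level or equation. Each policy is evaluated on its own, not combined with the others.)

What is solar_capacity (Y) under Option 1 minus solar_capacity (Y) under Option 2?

Option 1 (Q := 37):
  C = 47
  B = 39
  V = 35 + 47 + 4·39 = 238
  K = 297 + 2·39 + 3·238 = 1089
  Q = 37
  Y = 201 − 3·47 + 2·1089 − 2·37 = 2164
Option 2 (K := 0, Q + 24):
  C = 47
  B = 39
  V = 35 + 47 + 4·39 = 238
  K = 0
  Q = 263 − 6·39 − 2·238 + 3·0 (+24 from intervention) = -423
  Y = 201 − 3·47 + 2·0 − 2·(-423) = 906
Y: 2164 − 906 = 1258

1258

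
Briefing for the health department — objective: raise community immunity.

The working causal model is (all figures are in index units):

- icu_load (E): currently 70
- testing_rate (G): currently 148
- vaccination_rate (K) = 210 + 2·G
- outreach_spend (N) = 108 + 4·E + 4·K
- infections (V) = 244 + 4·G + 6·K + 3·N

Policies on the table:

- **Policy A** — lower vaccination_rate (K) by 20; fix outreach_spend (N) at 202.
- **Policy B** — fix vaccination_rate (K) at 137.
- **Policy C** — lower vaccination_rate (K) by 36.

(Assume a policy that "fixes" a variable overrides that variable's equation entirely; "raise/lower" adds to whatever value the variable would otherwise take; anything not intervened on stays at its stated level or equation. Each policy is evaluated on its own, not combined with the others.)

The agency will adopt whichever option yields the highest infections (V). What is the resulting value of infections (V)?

Policy A (K − 20, N := 202):
  E = 70
  G = 148
  K = 210 + 2·148 (−20 from intervention) = 486
  N = 202
  V = 244 + 4·148 + 6·486 + 3·202 = 4358
Policy B (K := 137):
  E = 70
  G = 148
  K = 137
  N = 108 + 4·70 + 4·137 = 936
  V = 244 + 4·148 + 6·137 + 3·936 = 4466
Policy C (K − 36):
  E = 70
  G = 148
  K = 210 + 2·148 (−36 from intervention) = 470
  N = 108 + 4·70 + 4·470 = 2268
  V = 244 + 4·148 + 6·470 + 3·2268 = 10460
Comparing — Policy A: V=4358, Policy B: V=4466, Policy C: V=10460. Highest is 10460 (Policy C).

10460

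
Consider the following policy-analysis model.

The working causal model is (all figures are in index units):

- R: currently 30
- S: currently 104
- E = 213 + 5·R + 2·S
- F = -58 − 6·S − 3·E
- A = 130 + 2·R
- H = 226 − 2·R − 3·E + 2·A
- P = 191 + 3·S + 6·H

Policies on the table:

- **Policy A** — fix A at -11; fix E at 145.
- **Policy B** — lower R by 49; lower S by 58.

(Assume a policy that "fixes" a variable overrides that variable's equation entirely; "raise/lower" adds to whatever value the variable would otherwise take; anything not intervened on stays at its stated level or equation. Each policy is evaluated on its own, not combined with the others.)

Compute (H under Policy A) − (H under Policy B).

Policy A (A := -11, E := 145):
  R = 30
  S = 104
  E = 145
  A = -11
  H = 226 − 2·30 − 3·145 + 2·(-11) = -291
Policy B (R − 49, S − 58):
  R = 30 − 49 = -19
  S = 104 − 58 = 46
  E = 213 + 5·(-19) + 2·46 = 210
  A = 130 + 2·(-19) = 92
  H = 226 − 2·(-19) − 3·210 + 2·92 = -182
H: -291 − (-182) = -109

-109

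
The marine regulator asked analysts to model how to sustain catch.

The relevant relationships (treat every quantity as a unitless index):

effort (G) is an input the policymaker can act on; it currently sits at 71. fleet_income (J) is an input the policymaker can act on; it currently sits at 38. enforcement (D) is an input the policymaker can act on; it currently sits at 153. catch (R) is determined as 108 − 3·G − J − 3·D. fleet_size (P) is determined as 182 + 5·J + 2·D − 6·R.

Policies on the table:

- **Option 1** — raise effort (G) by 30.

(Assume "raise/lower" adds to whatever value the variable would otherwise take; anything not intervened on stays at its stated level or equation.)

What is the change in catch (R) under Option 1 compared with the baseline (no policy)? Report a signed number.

-90

Baseline:
  G = 71
  J = 38
  D = 153
  R = 108 − 3·71 − 38 − 3·153 = -602
Option 1 (G + 30):
  G = 71 + 30 = 101
  J = 38
  D = 153
  R = 108 − 3·101 − 38 − 3·153 = -692
Change in R: -692 − (-602) = -90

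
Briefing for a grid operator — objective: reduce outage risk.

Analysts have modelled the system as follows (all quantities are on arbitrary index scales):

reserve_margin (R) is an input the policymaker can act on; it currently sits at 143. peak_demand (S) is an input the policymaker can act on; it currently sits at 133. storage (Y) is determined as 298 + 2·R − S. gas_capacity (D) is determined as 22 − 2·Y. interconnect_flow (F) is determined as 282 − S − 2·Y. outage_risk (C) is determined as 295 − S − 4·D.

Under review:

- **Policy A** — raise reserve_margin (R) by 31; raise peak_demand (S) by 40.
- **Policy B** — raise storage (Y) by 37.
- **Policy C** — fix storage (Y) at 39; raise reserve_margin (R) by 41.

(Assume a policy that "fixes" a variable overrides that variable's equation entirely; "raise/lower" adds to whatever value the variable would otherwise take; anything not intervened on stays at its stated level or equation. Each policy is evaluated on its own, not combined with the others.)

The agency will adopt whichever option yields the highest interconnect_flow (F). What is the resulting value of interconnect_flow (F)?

Policy A (R + 31, S + 40):
  R = 143 + 31 = 174
  S = 133 + 40 = 173
  Y = 298 + 2·174 − 173 = 473
  F = 282 − 173 − 2·473 = -837
Policy B (Y + 37):
  R = 143
  S = 133
  Y = 298 + 2·143 − 133 (+37 from intervention) = 488
  F = 282 − 133 − 2·488 = -827
Policy C (Y := 39, R + 41):
  R = 143 + 41 = 184
  S = 133
  Y = 39
  F = 282 − 133 − 2·39 = 71
Comparing — Policy A: F=-837, Policy B: F=-827, Policy C: F=71. Highest is 71 (Policy C).

71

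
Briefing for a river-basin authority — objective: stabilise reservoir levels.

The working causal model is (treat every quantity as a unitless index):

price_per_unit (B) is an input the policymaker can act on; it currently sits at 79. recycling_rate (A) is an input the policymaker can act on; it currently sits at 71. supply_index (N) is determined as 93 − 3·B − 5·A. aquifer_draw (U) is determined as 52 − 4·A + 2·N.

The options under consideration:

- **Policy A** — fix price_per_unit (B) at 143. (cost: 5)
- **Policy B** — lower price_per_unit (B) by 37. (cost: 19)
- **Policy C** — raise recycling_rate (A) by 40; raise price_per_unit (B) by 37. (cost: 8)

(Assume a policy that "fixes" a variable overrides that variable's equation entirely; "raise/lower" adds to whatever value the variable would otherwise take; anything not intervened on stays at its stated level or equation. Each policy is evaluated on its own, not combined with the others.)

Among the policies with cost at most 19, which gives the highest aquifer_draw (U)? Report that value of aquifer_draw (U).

Policy A (B := 143):
  B = 143
  A = 71
  N = 93 − 3·143 − 5·71 = -691
  U = 52 − 4·71 + 2·(-691) = -1614
Policy B (B − 37):
  B = 79 − 37 = 42
  A = 71
  N = 93 − 3·42 − 5·71 = -388
  U = 52 − 4·71 + 2·(-388) = -1008
Policy C (A + 40, B + 37):
  B = 79 + 37 = 116
  A = 71 + 40 = 111
  N = 93 − 3·116 − 5·111 = -810
  U = 52 − 4·111 + 2·(-810) = -2012
Comparing — Policy A: U=-1614, Policy B: U=-1008, Policy C: U=-2012. Highest is -1008 (Policy B).

-1008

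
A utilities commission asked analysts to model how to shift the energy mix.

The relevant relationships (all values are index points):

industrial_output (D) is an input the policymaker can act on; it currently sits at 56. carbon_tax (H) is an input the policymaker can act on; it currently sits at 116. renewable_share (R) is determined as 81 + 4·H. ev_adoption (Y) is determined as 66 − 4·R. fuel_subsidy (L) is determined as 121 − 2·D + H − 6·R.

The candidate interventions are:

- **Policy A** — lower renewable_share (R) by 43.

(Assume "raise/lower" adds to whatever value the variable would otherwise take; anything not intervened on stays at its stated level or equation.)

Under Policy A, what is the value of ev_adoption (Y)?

-1942

Policy A (R − 43):
  H = 116
  R = 81 + 4·116 (−43 from intervention) = 502
  Y = 66 − 4·502 = -1942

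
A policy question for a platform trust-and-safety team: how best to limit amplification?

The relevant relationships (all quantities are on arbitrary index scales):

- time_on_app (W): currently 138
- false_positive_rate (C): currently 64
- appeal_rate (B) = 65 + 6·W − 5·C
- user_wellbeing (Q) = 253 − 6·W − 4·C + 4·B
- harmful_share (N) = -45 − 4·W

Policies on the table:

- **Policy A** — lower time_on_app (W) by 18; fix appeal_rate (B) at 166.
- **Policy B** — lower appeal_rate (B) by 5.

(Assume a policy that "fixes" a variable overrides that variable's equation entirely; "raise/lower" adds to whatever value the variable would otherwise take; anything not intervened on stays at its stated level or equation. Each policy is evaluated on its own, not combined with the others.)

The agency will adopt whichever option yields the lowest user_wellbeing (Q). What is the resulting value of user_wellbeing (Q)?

-59

Policy A (W − 18, B := 166):
  W = 138 − 18 = 120
  C = 64
  B = 166
  Q = 253 − 6·120 − 4·64 + 4·166 = -59
Policy B (B − 5):
  W = 138
  C = 64
  B = 65 + 6·138 − 5·64 (−5 from intervention) = 568
  Q = 253 − 6·138 − 4·64 + 4·568 = 1441
Comparing — Policy A: Q=-59, Policy B: Q=1441. Lowest is -59 (Policy A).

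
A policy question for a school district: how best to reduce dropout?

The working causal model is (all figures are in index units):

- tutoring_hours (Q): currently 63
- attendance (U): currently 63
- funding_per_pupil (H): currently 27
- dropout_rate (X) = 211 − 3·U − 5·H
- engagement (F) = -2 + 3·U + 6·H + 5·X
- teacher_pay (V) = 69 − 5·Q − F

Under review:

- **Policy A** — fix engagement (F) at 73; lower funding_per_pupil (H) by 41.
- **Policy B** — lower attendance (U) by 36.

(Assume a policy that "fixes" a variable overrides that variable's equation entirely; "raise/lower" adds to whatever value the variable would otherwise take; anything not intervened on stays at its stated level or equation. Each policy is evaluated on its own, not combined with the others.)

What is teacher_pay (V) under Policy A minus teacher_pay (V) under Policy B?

Policy A (F := 73, H − 41):
  Q = 63
  U = 63
  H = 27 − 41 = -14
  X = 211 − 3·63 − 5·(-14) = 92
  F = 73
  V = 69 − 5·63 − 73 = -319
Policy B (U − 36):
  Q = 63
  U = 63 − 36 = 27
  H = 27
  X = 211 − 3·27 − 5·27 = -5
  F = -2 + 3·27 + 6·27 + 5·(-5) = 216
  V = 69 − 5·63 − 216 = -462
V: -319 − (-462) = 143

143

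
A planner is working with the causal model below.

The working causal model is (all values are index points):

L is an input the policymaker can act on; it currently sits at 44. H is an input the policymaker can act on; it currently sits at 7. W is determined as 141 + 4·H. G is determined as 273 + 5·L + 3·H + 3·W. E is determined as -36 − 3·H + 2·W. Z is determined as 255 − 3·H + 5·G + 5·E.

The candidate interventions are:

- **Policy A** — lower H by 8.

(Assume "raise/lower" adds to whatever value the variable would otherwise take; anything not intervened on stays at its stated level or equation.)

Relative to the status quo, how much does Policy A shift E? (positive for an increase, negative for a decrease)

-40

Baseline:
  H = 7
  W = 141 + 4·7 = 169
  E = -36 − 3·7 + 2·169 = 281
Policy A (H − 8):
  H = 7 − 8 = -1
  W = 141 + 4·(-1) = 137
  E = -36 − 3·(-1) + 2·137 = 241
Change in E: 241 − 281 = -40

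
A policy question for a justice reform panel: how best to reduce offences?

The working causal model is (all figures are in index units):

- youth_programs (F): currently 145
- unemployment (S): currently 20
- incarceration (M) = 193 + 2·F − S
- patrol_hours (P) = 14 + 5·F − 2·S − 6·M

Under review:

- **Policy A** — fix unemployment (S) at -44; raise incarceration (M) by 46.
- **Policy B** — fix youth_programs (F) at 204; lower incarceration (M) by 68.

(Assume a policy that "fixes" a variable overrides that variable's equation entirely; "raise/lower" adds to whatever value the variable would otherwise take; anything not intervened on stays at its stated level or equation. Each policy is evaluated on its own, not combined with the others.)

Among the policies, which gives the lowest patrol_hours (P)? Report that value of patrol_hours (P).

Policy A (S := -44, M + 46):
  F = 145
  S = -44
  M = 193 + 2·145 − (-44) (+46 from intervention) = 573
  P = 14 + 5·145 − 2·(-44) − 6·573 = -2611
Policy B (F := 204, M − 68):
  F = 204
  S = 20
  M = 193 + 2·204 − 20 (−68 from intervention) = 513
  P = 14 + 5·204 − 2·20 − 6·513 = -2084
Comparing — Policy A: P=-2611, Policy B: P=-2084. Lowest is -2611 (Policy A).

-2611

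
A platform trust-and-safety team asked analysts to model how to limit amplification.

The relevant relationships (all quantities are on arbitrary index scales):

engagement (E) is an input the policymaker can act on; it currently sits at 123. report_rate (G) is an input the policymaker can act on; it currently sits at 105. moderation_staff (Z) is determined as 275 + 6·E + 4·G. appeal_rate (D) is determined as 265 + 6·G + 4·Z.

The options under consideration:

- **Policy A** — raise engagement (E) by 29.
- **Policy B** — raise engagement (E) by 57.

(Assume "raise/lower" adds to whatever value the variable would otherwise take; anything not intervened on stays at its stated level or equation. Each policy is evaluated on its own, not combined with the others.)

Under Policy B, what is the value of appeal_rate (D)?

Policy B (E + 57):
  E = 123 + 57 = 180
  G = 105
  Z = 275 + 6·180 + 4·105 = 1775
  D = 265 + 6·105 + 4·1775 = 7995

7995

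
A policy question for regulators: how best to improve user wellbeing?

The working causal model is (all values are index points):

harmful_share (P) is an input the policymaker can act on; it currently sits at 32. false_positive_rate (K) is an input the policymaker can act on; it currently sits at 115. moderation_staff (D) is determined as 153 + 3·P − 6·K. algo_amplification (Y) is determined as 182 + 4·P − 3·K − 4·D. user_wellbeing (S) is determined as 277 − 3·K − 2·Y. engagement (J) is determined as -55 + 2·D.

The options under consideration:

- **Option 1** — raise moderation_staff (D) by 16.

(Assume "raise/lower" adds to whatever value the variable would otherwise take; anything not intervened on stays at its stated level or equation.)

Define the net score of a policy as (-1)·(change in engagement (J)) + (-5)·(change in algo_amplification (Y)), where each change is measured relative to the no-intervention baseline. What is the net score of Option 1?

288

Baseline:
  P = 32
  K = 115
  D = 153 + 3·32 − 6·115 = -441
  Y = 182 + 4·32 − 3·115 − 4·(-441) = 1729
  J = -55 + 2·(-441) = -937
Option 1 (D + 16):
  P = 32
  K = 115
  D = 153 + 3·32 − 6·115 (+16 from intervention) = -425
  Y = 182 + 4·32 − 3·115 − 4·(-425) = 1665
  J = -55 + 2·(-425) = -905
ΔJ = -905 − (-937) = 32; ΔY = 1665 − 1729 = -64
Score = (-1)·32 + (-5)·(-64) = 288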